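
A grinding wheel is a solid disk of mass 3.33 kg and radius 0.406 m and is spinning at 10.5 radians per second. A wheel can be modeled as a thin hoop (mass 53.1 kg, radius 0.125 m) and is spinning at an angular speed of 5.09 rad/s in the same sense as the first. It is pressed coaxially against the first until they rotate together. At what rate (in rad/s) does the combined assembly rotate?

The coupling torques are internal; angular momentum about the shared axis is conserved.
Moments of inertia: I_A = ½(3.33)(0.406)² = 0.2745 kg·m²; I_B = (53.1)(0.125)² = 0.8297 kg·m².
Taking A's sense as positive: L = (0.2745)(10.5) + (0.8297)(5.09) = 7.105 kg·m²·rad/s.
Combined I = 0.2745 + 0.8297 = 1.104 kg·m².
ω_f = L / I = 7.105 / 1.104 = 6.435 rad/s.

|ω_f| ≈ 6.43 rad/s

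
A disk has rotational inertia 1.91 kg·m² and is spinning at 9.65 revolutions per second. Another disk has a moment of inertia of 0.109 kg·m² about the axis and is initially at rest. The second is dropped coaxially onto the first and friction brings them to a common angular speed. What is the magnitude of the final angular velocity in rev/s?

The coupling torques are internal; angular momentum about the shared axis is conserved.
Taking A's sense as positive: L = (1.910)(9.65) = 18.43 kg·m²·rev/s.
Combined I = 1.910 + 0.1090 = 2.019 kg·m².
ω_f = L / I = 18.43 / 2.019 = 9.129 rev/s.

|ω_f| ≈ 9.13 rev/s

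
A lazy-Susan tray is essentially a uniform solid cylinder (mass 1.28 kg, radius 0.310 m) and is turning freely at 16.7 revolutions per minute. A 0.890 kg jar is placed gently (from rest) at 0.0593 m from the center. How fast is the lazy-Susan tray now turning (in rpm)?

The added mass arrives with no angular momentum about the center, and any external torque about the center is negligible, so the system's angular momentum is conserved.
I_p = ½(1.28)(0.310)² = 0.06150 kg·m².
Added inertia Σmr² = (0.890)(0.0593)² = 0.003130 kg·m²; I_f = 0.06150 + 0.003130 = 0.06463 kg·m².
ω_f = I_p ω_i / I_f = (0.06150)(16.7) / 0.06463 = 15.89 rpm.

ω_f ≈ 15.9 rpm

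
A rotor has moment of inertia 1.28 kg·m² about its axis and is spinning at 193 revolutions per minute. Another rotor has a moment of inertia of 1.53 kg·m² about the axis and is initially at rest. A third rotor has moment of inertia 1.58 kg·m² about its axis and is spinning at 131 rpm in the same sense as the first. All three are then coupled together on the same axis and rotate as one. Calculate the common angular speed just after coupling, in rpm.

No external torque acts about the common axis, so total angular momentum is conserved.
Taking A's sense as positive: L = (1.280)(193) + (1.580)(131) = 454.0 kg·m²·rpm.
Combined I = 1.280 + 1.530 + 1.580 = 4.390 kg·m².
ω_f = L / I = 454.0 / 4.390 = 103.4 rpm.

|ω_f| ≈ 103 rpm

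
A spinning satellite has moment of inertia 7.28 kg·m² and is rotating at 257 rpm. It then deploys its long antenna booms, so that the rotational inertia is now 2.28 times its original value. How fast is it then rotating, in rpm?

ω₂ ≈ 113 rpm

No external torque acts about the spin axis, so angular momentum is conserved.
I₂ = 2.28 × 7.28 = 16.60 kg·m².
ω₂ = I₁ω₁ / I₂ = (7.280)(257 rpm) / (16.60) = 112.7 rpm.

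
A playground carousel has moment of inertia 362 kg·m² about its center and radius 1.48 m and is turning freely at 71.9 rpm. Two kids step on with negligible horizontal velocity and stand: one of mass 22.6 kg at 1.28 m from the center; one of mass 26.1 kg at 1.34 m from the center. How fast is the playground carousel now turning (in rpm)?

ω_f ≈ 58.4 rpm

No external torque acts about the center; L_before = L_after.
Added inertia Σmr² = (22.6)(1.28)² + (26.1)(1.34)² = 83.89 kg·m²; I_f = 362.0 + 83.89 = 445.9 kg·m².
ω_f = I_p ω_i / I_f = (362.0)(71.9) / 445.9 = 58.37 rpm.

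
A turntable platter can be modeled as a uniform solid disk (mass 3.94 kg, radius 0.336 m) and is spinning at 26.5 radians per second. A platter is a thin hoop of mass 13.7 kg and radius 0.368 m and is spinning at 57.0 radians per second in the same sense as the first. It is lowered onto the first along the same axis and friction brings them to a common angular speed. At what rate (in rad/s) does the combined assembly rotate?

|ω_f| ≈ 53.7 rad/s

No external torque acts about the common axis, so total angular momentum is conserved.
Moments of inertia: I_A = ½(3.94)(0.336)² = 0.2224 kg·m²; I_B = (13.7)(0.368)² = 1.855 kg·m².
Taking A's sense as positive: L = (0.2224)(26.5) + (1.855)(57.0) = 111.6 kg·m²·rad/s.
Combined I = 0.2224 + 1.855 = 2.078 kg·m².
ω_f = L / I = 111.6 / 2.078 = 53.74 rad/s.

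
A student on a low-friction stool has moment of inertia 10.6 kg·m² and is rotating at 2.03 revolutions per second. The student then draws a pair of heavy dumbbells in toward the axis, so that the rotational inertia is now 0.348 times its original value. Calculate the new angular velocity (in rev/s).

ω₂ ≈ 5.83 rev/s

No external torque acts about the spin axis, so angular momentum is conserved.
I₂ = 0.348 × 10.6 = 3.689 kg·m².
ω₂ = I₁ω₁ / I₂ = (10.60)(2.03 rev/s) / (3.689) = 5.833 rev/s.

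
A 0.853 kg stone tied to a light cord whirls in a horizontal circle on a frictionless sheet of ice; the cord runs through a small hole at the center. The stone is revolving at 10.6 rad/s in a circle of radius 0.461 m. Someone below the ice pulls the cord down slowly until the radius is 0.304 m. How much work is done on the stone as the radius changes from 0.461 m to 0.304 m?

No torque about the axis ⇒ m r₁² ω₁ = m r₂² ω₂.
ω₂ = ω₁ (r₁/r₂)² = (10.6)(0.461/0.304)² = 24.38 rad/s.
W = ΔKE = ½m(v₂² − v₁²) = 13.24 J.

W ≈ 13.2 J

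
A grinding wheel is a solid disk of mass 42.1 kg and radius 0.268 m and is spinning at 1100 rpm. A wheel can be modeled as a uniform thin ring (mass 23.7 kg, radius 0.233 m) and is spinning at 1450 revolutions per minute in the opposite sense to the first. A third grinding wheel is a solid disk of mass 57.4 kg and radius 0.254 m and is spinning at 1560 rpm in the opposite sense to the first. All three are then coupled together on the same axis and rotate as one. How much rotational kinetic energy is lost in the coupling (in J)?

ΔKE lost ≈ 38300 J

The coupling torques are internal; angular momentum about the shared axis is conserved.
Moments of inertia: I_A = ½(42.1)(0.268)² = 1.512 kg·m²; I_B = (23.7)(0.233)² = 1.287 kg·m²; I_C = ½(57.4)(0.254)² = 1.852 kg·m².
Taking A's sense as positive: L = (1.512)(1100) − (1.287)(1450) − (1.852)(1560) = -3091 kg·m²·rpm.
Combined I = 1.512 + 1.287 + 1.852 = 4.650 kg·m².
ω_f = L / I = -3091 / 4.650 = -664.7 rpm.
KE_i = ½ΣIω² = 49570 J; KE_f = ½(4.650)(69.61)² = 11270 J.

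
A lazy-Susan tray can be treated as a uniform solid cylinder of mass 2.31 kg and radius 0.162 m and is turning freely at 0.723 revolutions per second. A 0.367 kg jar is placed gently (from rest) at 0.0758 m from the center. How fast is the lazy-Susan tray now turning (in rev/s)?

The added mass arrives with no angular momentum about the center, and any external torque about the center is negligible, so the system's angular momentum is conserved.
I_p = ½(2.31)(0.162)² = 0.03031 kg·m².
Added inertia Σmr² = (0.367)(0.0758)² = 0.002109 kg·m²; I_f = 0.03031 + 0.002109 = 0.03242 kg·m².
ω_f = I_p ω_i / I_f = (0.03031)(0.723) / 0.03242 = 0.6760 rev/s.

ω_f ≈ 0.676 rev/s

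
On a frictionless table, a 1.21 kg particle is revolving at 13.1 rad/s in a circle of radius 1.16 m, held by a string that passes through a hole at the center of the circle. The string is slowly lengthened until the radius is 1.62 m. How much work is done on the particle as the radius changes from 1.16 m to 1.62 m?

No torque about the axis ⇒ m r₁² ω₁ = m r₂² ω₂.
ω₂ = ω₁ (r₁/r₂)² = (13.1)(1.16/1.62)² = 6.717 rad/s.
W = ΔKE = ½m(v₂² − v₁²) = -68.07 J.

W ≈ -68.1 J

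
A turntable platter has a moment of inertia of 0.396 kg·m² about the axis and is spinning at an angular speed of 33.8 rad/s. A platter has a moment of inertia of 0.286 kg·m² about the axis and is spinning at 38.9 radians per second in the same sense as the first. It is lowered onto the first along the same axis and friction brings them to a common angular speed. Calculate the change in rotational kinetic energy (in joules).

No external torque acts about the common axis, so total angular momentum is conserved.
Taking A's sense as positive: L = (0.3960)(33.8) + (0.2860)(38.9) = 24.51 kg·m²·rad/s.
Combined I = 0.3960 + 0.2860 = 0.6820 kg·m².
ω_f = L / I = 24.51 / 0.6820 = 35.94 rad/s.
KE_i = ½ΣIω² = 442.6 J; KE_f = ½(0.6820)(35.94)² = 440.4 J.

ΔKE ≈ -2.16 J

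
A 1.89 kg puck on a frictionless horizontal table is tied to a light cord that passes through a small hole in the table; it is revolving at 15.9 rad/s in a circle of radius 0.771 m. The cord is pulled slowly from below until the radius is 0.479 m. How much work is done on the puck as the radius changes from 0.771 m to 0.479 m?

W ≈ 226 J

The constraining force is radial, so m r² ω about the center is conserved.
ω₂ = ω₁ (r₁/r₂)² = (15.9)(0.771/0.479)² = 41.19 rad/s.
W = ΔKE = ½m(v₂² − v₁²) = 225.9 J.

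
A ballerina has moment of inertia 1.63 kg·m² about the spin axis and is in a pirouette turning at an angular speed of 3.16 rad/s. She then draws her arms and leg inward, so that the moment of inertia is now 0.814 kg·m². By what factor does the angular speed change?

ω₂/ω₁ ≈ 2.00

With no external torque about the axis, L is conserved: I₁ω₁ = I₂ω₂.
ω₂/ω₁ = I₁/I₂ = 1.630 / 0.8140 = 2.002.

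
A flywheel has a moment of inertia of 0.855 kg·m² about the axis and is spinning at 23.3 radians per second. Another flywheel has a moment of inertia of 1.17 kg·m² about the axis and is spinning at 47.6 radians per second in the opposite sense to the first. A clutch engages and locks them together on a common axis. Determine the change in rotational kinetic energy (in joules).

No external torque acts about the common axis, so total angular momentum is conserved.
Taking A's sense as positive: L = (0.8550)(23.3) − (1.170)(47.6) = -35.77 kg·m²·rad/s.
Combined I = 0.8550 + 1.170 = 2.025 kg·m².
ω_f = L / I = -35.77 / 2.025 = -17.66 rad/s.
KE_i = ½ΣIω² = 1558 J; KE_f = ½(2.025)(17.66)² = 315.9 J.

ΔKE ≈ -1240 J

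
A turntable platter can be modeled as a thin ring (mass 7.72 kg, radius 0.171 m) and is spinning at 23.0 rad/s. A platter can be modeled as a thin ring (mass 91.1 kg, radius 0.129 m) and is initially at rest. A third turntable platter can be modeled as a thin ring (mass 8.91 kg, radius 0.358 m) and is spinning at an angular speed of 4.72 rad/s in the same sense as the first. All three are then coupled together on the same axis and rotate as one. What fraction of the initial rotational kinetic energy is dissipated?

fraction ≈ 0.732

No external torque acts about the common axis, so total angular momentum is conserved.
Moments of inertia: I_A = (7.72)(0.171)² = 0.2257 kg·m²; I_B = (91.1)(0.129)² = 1.516 kg·m²; I_C = (8.91)(0.358)² = 1.142 kg·m².
Taking A's sense as positive: L = (0.2257)(23.0) + (1.142)(4.72) = 10.58 kg·m²·rad/s.
Combined I = 0.2257 + 1.516 + 1.142 = 2.884 kg·m².
ω_f = L / I = 10.58 / 2.884 = 3.670 rad/s.
KE_i = ½ΣIω² = 72.43 J; KE_f = ½(2.884)(3.670)² = 19.42 J.
Fraction dissipated = (KE_i − KE_f)/KE_i = 0.7319.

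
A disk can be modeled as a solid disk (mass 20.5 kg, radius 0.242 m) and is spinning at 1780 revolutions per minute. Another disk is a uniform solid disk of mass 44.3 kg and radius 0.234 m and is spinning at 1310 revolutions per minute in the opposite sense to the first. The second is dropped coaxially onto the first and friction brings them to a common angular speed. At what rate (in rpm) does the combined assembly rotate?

|ω_f| ≈ 287 rpm

No external torque acts about the common axis, so total angular momentum is conserved.
Moments of inertia: I_A = ½(20.5)(0.242)² = 0.6003 kg·m²; I_B = ½(44.3)(0.234)² = 1.213 kg·m².
Taking A's sense as positive: L = (0.6003)(1780) − (1.213)(1310) = -520.3 kg·m²·rpm.
Combined I = 0.6003 + 1.213 = 1.813 kg·m².
ω_f = L / I = -520.3 / 1.813 = -287.0 rpm.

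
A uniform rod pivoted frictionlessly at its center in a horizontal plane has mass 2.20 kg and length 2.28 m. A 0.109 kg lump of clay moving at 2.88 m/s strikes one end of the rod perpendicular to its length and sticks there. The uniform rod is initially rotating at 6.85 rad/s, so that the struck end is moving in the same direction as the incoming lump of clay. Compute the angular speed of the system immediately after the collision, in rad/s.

About the pivot the impulsive forces during the collision are internal, so angular momentum about that axis is conserved.
I_p = (1/12)(2.20)(2.28)² = 0.9530 kg·m². Taking the sense of the lump of clay's angular momentum as positive, L_{lump} = m v R = (0.109)(2.88)(2.28/2) = 0.3579 kg·m²/s.
L_i = +I_p ω_p + m v R = +(0.9530)(6.85) + 0.3579 = 6.886 kg·m²/s.
After sticking, I_f = I_p + m R² = 0.9530 + (0.109)(2.28/2)² = 1.095 kg·m².
ω_f = L_i / I_f = 6.886 / 1.095 = 6.291 rad/s.

|ω_f| ≈ 6.29 rad/s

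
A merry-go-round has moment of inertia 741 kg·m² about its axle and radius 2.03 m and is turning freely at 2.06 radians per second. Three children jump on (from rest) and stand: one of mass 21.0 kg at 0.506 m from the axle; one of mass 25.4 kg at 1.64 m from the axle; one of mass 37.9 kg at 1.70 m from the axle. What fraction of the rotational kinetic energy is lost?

fraction ≈ 0.198

The added mass arrives with no angular momentum about the axle, and any external torque about the axle is negligible, so the system's angular momentum is conserved.
Added inertia Σmr² = (21.0)(0.506)² + (25.4)(1.64)² + (37.9)(1.70)² = 183.2 kg·m²; I_f = 741.0 + 183.2 = 924.2 kg·m².
ω_f = I_p ω_i / I_f = (741.0)(2.06) / 924.2 = 1.652 rad/s.
KE_i = ½(741.0)(2.060 rad/s)² = 1572 J; KE_f = ½(924.2)(1.652)² = 1261 J.
Fraction lost = 0.1982.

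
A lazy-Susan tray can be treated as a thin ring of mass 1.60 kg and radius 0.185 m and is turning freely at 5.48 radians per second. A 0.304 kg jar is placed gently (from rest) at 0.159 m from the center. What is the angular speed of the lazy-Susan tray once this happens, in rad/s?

ω_f ≈ 4.81 rad/s

No external torque acts about the center; L_before = L_after.
I_p = (1.60)(0.185)² = 0.05476 kg·m².
Added inertia Σmr² = (0.304)(0.159)² = 0.007685 kg·m²; I_f = 0.05476 + 0.007685 = 0.06245 kg·m².
ω_f = I_p ω_i / I_f = (0.05476)(5.48) / 0.06245 = 4.806 rad/s.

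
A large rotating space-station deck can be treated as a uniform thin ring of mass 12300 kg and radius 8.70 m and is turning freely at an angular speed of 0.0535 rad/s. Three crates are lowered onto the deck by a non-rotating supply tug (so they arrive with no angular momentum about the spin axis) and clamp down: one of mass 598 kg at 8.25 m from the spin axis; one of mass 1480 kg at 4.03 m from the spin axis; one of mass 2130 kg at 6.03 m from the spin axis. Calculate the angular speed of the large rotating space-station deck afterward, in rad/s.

The added mass arrives with no angular momentum about the spin axis, and any external torque about the spin axis is negligible, so the system's angular momentum is conserved.
I_p = (12300)(8.70)² = 9.310e+05 kg·m².
Added inertia Σmr² = (598)(8.25)² + (1480)(4.03)² + (2130)(6.03)² = 1.422e+05 kg·m²; I_f = 9.310e+05 + 1.422e+05 = 1.073e+06 kg·m².
ω_f = I_p ω_i / I_f = (9.310e+05)(0.0535) / 1.073e+06 = 0.04641 rad/s.

ω_f ≈ 0.0464 rad/s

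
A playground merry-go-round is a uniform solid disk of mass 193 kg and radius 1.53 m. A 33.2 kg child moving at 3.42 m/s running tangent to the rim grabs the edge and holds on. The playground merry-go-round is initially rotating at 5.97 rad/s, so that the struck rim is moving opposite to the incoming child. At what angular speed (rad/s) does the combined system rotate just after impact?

The axle reaction passes through the axle and exerts no torque about it; angular momentum about the axle is conserved through the impact.
I_p = ½(193)(1.53)² = 225.9 kg·m². Taking the sense of the child's angular momentum as positive, L_{child} = m v R = (33.2)(3.42)(1.53) = 173.7 kg·m²/s.
L_i = −I_p ω_p + m v R = −(225.9)(5.97) + 173.7 = -1175 kg·m²/s.
After sticking, I_f = I_p + m R² = 225.9 + (33.2)(1.53)² = 303.6 kg·m².
ω_f = L_i / I_f = -1175 / 303.6 = -3.870 rad/s.

|ω_f| ≈ 3.87 rad/s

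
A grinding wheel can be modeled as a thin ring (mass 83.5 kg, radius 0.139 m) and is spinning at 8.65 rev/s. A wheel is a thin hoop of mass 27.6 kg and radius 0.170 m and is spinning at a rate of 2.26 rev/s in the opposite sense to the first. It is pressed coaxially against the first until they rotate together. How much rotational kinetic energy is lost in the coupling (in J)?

ΔKE lost ≈ 1250 J

No external torque acts about the common axis, so total angular momentum is conserved.
Moments of inertia: I_A = (83.5)(0.139)² = 1.613 kg·m²; I_B = (27.6)(0.170)² = 0.7976 kg·m².
Taking A's sense as positive: L = (1.613)(8.65) − (0.7976)(2.26) = 12.15 kg·m²·rev/s.
Combined I = 1.613 + 0.7976 = 2.411 kg·m².
ω_f = L / I = 12.15 / 2.411 = 5.041 rev/s.
KE_i = ½ΣIω² = 2463 J; KE_f = ½(2.411)(31.67)² = 1209 J.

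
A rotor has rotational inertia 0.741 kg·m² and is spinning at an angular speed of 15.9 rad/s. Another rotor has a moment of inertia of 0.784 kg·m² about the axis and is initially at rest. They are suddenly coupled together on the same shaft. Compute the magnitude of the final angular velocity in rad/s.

No external torque acts about the common axis, so total angular momentum is conserved.
Taking A's sense as positive: L = (0.7410)(15.9) = 11.78 kg·m²·rad/s.
Combined I = 0.7410 + 0.7840 = 1.525 kg·m².
ω_f = L / I = 11.78 / 1.525 = 7.726 rad/s.

|ω_f| ≈ 7.73 rad/s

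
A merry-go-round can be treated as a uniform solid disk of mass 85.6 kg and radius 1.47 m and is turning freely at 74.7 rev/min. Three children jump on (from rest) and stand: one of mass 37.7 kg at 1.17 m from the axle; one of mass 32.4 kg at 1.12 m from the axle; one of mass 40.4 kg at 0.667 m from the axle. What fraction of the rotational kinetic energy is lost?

fraction ≈ 0.544

The added mass arrives with no angular momentum about the axle, and any external torque about the axle is negligible, so the system's angular momentum is conserved.
I_p = ½(85.6)(1.47)² = 92.49 kg·m².
Added inertia Σmr² = (37.7)(1.17)² + (32.4)(1.12)² + (40.4)(0.667)² = 110.2 kg·m²; I_f = 92.49 + 110.2 = 202.7 kg·m².
ω_f = I_p ω_i / I_f = (92.49)(74.7) / 202.7 = 34.08 rpm.
KE_i = ½(92.49)(7.823 rad/s)² = 2830 J; KE_f = ½(202.7)(3.569)² = 1291 J.
Fraction lost = 0.5437.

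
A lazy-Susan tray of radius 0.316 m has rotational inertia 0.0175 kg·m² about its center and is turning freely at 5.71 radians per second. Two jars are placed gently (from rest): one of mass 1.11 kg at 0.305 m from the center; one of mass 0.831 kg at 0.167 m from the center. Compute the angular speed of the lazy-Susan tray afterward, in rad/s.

ω_f ≈ 0.694 rad/s

No external torque acts about the center; L_before = L_after.
Added inertia Σmr² = (1.11)(0.305)² + (0.831)(0.167)² = 0.1264 kg·m²; I_f = 0.01750 + 0.1264 = 0.1439 kg·m².
ω_f = I_p ω_i / I_f = (0.01750)(5.71) / 0.1439 = 0.6942 rad/s.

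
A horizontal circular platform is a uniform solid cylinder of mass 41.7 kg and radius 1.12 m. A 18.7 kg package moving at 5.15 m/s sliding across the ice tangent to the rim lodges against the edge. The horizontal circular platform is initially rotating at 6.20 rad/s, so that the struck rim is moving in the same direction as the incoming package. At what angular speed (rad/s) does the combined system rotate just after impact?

The axle reaction passes through the central axle and exerts no torque about it; angular momentum about the central axle is conserved through the impact.
I_p = ½(41.7)(1.12)² = 26.15 kg·m². Taking the sense of the package's angular momentum as positive, L_{package} = m v R = (18.7)(5.15)(1.12) = 107.9 kg·m²/s.
L_i = +I_p ω_p + m v R = +(26.15)(6.20) + 107.9 = 270.0 kg·m²/s.
After sticking, I_f = I_p + m R² = 26.15 + (18.7)(1.12)² = 49.61 kg·m².
ω_f = L_i / I_f = 270.0 / 49.61 = 5.443 rad/s.

|ω_f| ≈ 5.44 rad/s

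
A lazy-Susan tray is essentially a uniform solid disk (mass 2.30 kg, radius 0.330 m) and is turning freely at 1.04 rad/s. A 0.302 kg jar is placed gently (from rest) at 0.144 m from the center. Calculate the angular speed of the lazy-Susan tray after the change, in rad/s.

ω_f ≈ 0.990 rad/s

No external torque acts about the center; L_before = L_after.
I_p = ½(2.30)(0.330)² = 0.1252 kg·m².
Added inertia Σmr² = (0.302)(0.144)² = 0.006262 kg·m²; I_f = 0.1252 + 0.006262 = 0.1315 kg·m².
ω_f = I_p ω_i / I_f = (0.1252)(1.04) / 0.1315 = 0.9905 rad/s.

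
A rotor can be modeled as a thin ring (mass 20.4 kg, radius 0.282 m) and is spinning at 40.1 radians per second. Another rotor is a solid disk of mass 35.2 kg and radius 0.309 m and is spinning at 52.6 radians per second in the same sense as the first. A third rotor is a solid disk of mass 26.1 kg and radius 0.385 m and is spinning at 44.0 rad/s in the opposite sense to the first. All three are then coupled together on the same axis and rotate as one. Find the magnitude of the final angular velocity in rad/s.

The coupling torques are internal; angular momentum about the shared axis is conserved.
Moments of inertia: I_A = (20.4)(0.282)² = 1.622 kg·m²; I_B = ½(35.2)(0.309)² = 1.680 kg·m²; I_C = ½(26.1)(0.385)² = 1.934 kg·m².
Taking A's sense as positive: L = (1.622)(40.1) + (1.680)(52.6) − (1.934)(44.0) = 68.34 kg·m²·rad/s.
Combined I = 1.622 + 1.680 + 1.934 = 5.237 kg·m².
ω_f = L / I = 68.34 / 5.237 = 13.05 rad/s.

|ω_f| ≈ 13.0 rad/s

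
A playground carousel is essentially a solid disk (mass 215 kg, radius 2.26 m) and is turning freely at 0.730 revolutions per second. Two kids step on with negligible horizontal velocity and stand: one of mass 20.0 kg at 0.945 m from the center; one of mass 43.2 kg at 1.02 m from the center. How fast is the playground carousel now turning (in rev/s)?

The added mass arrives with no angular momentum about the center, and any external torque about the center is negligible, so the system's angular momentum is conserved.
I_p = ½(215)(2.26)² = 549.1 kg·m².
Added inertia Σmr² = (20.0)(0.945)² + (43.2)(1.02)² = 62.81 kg·m²; I_f = 549.1 + 62.81 = 611.9 kg·m².
ω_f = I_p ω_i / I_f = (549.1)(0.730) / 611.9 = 0.6551 rev/s.

ω_f ≈ 0.655 rev/s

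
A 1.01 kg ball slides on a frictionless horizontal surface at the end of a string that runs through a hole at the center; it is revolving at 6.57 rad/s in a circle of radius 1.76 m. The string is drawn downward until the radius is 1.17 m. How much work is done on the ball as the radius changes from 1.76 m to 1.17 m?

W ≈ 85.3 J

The constraining force is radial, so m r² ω about the center is conserved.
ω₂ = ω₁ (r₁/r₂)² = (6.57)(1.76/1.17)² = 14.87 rad/s.
W = ΔKE = ½m(v₂² − v₁²) = 85.27 J.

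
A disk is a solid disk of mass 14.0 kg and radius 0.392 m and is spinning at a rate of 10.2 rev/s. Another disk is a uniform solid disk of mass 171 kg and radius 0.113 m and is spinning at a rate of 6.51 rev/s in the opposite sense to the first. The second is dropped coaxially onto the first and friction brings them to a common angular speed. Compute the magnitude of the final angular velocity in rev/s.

|ω_f| ≈ 1.78 rev/s

No external torque acts about the common axis, so total angular momentum is conserved.
Moments of inertia: I_A = ½(14.0)(0.392)² = 1.076 kg·m²; I_B = ½(171)(0.113)² = 1.092 kg·m².
Taking A's sense as positive: L = (1.076)(10.2) − (1.092)(6.51) = 3.864 kg·m²·rev/s.
Combined I = 1.076 + 1.092 = 2.167 kg·m².
ω_f = L / I = 3.864 / 2.167 = 1.783 rev/s.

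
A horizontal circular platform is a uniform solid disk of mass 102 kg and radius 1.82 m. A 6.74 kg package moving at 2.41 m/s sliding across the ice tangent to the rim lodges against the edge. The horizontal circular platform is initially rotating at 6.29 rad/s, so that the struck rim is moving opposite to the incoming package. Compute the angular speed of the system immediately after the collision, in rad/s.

|ω_f| ≈ 5.40 rad/s

The axle reaction passes through the central axle and exerts no torque about it; angular momentum about the central axle is conserved through the impact.
I_p = ½(102)(1.82)² = 168.9 kg·m². Taking the sense of the package's angular momentum as positive, L_{package} = m v R = (6.74)(2.41)(1.82) = 29.56 kg·m²/s.
L_i = −I_p ω_p + m v R = −(168.9)(6.29) + 29.56 = -1033 kg·m²/s.
After sticking, I_f = I_p + m R² = 168.9 + (6.74)(1.82)² = 191.3 kg·m².
ω_f = L_i / I_f = -1033 / 191.3 = -5.401 rad/s.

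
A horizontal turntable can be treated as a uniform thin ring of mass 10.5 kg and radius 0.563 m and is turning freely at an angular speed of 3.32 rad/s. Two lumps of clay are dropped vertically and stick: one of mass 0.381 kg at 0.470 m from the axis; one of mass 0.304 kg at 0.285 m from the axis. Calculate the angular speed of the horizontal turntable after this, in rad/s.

The added mass arrives with no angular momentum about the axis, and any external torque about the axis is negligible, so the system's angular momentum is conserved.
I_p = (10.5)(0.563)² = 3.328 kg·m².
Added inertia Σmr² = (0.381)(0.470)² + (0.304)(0.285)² = 0.1089 kg·m²; I_f = 3.328 + 0.1089 = 3.437 kg·m².
ω_f = I_p ω_i / I_f = (3.328)(3.32) / 3.437 = 3.215 rad/s.

ω_f ≈ 3.21 rad/s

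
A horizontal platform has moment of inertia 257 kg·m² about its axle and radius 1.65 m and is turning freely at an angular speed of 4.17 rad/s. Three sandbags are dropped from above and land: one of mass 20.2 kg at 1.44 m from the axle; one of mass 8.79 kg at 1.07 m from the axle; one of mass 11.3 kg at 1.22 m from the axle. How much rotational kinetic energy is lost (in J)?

energy lost ≈ 472 J

No external torque acts about the axle; L_before = L_after.
Added inertia Σmr² = (20.2)(1.44)² + (8.79)(1.07)² + (11.3)(1.22)² = 68.77 kg·m²; I_f = 257.0 + 68.77 = 325.8 kg·m².
ω_f = I_p ω_i / I_f = (257.0)(4.17) / 325.8 = 3.290 rad/s.
KE_i = ½(257.0)(4.170 rad/s)² = 2234 J; KE_f = ½(325.8)(3.290)² = 1763 J.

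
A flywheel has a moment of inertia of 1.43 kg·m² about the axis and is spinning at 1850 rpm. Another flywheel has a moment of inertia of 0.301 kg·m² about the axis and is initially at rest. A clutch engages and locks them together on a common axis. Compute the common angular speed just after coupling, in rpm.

|ω_f| ≈ 1530 rpm

The coupling torques are internal; angular momentum about the shared axis is conserved.
Taking A's sense as positive: L = (1.430)(1850) = 2646 kg·m²·rpm.
Combined I = 1.430 + 0.3010 = 1.731 kg·m².
ω_f = L / I = 2646 / 1.731 = 1528 rpm.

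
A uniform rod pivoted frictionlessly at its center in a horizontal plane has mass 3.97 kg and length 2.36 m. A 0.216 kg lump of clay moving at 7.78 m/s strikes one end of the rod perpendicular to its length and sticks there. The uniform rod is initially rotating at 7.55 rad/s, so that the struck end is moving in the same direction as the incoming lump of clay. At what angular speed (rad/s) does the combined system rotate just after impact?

The axle reaction passes through the pivot and exerts no torque about it; angular momentum about the pivot is conserved through the impact.
I_p = (1/12)(3.97)(2.36)² = 1.843 kg·m². Taking the sense of the lump of clay's angular momentum as positive, L_{lump} = m v R = (0.216)(7.78)(2.36/2) = 1.983 kg·m²/s.
L_i = +I_p ω_p + m v R = +(1.843)(7.55) + 1.983 = 15.89 kg·m²/s.
After sticking, I_f = I_p + m R² = 1.843 + (0.216)(2.36/2)² = 2.143 kg·m².
ω_f = L_i / I_f = 15.89 / 2.143 = 7.416 rad/s.

|ω_f| ≈ 7.42 rad/s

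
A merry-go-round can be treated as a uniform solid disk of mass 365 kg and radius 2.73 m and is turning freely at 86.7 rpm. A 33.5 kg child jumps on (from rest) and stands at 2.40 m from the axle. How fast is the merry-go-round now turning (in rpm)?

The added mass arrives with no angular momentum about the axle, and any external torque about the axle is negligible, so the system's angular momentum is conserved.
I_p = ½(365)(2.73)² = 1360 kg·m².
Added inertia Σmr² = (33.5)(2.40)² = 193.0 kg·m²; I_f = 1360 + 193.0 = 1553 kg·m².
ω_f = I_p ω_i / I_f = (1360)(86.7) / 1553 = 75.93 rpm.

ω_f ≈ 75.9 rpm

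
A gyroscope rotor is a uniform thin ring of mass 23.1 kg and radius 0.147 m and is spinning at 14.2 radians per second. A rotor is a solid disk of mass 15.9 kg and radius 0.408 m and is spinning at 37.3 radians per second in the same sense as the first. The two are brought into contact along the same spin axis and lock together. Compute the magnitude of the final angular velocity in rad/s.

No external torque acts about the common axis, so total angular momentum is conserved.
Moments of inertia: I_A = (23.1)(0.147)² = 0.4992 kg·m²; I_B = ½(15.9)(0.408)² = 1.323 kg·m².
Taking A's sense as positive: L = (0.4992)(14.2) + (1.323)(37.3) = 56.45 kg·m²·rad/s.
Combined I = 0.4992 + 1.323 = 1.823 kg·m².
ω_f = L / I = 56.45 / 1.823 = 30.97 rad/s.

|ω_f| ≈ 31.0 rad/s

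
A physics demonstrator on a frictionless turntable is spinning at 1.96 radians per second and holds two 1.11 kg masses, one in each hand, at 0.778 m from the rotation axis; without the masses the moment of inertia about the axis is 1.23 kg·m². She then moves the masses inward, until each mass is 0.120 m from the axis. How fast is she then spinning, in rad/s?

ω₂ ≈ 4.00 rad/s

No external torque acts about the spin axis, so angular momentum is conserved.
I₁ = 1.23 + 2(1.11)(0.778)² = 2.574 kg·m²; I₂ = 1.23 + 2(1.11)(0.120)² = 1.262 kg·m².
ω₂ = I₁ω₁ / I₂ = (2.574)(1.96 rad/s) / (1.262) = 3.997 rad/s.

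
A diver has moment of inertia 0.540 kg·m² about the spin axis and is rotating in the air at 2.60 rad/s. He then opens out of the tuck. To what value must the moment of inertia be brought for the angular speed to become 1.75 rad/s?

I₂ ≈ 0.802 kg·m²

Angular momentum about the spin axis is conserved since the torque about it is zero.
I₂ = I₁ω₁ / ω₂ = (0.540)(2.60) / (1.75) = 0.8023 kg·m².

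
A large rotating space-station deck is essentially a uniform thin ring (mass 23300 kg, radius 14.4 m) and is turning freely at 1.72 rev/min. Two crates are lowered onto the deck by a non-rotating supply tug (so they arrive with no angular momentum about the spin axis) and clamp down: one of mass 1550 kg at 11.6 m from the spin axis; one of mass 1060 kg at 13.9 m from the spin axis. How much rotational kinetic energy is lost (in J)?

No external torque acts about the spin axis; L_before = L_after.
I_p = (23300)(14.4)² = 4.831e+06 kg·m².
Added inertia Σmr² = (1550)(11.6)² + (1060)(13.9)² = 4.134e+05 kg·m²; I_f = 4.831e+06 + 4.134e+05 = 5.245e+06 kg·m².
ω_f = I_p ω_i / I_f = (4.831e+06)(1.72) / 5.245e+06 = 1.584 rpm.
KE_i = ½(4.831e+06)(0.1801 rad/s)² = 78370 J; KE_f = ½(5.245e+06)(0.1659)² = 72200 J.

energy lost ≈ 6180 J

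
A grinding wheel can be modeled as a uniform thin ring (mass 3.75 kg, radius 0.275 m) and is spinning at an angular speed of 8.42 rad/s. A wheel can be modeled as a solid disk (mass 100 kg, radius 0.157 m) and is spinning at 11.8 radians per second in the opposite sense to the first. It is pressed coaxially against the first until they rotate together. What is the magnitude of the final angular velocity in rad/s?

|ω_f| ≈ 8.02 rad/s

No external torque acts about the common axis, so total angular momentum is conserved.
Moments of inertia: I_A = (3.75)(0.275)² = 0.2836 kg·m²; I_B = ½(100)(0.157)² = 1.232 kg·m².
Taking A's sense as positive: L = (0.2836)(8.42) − (1.232)(11.8) = -12.16 kg·m²·rad/s.
Combined I = 0.2836 + 1.232 = 1.516 kg·m².
ω_f = L / I = -12.16 / 1.516 = -8.018 rad/s.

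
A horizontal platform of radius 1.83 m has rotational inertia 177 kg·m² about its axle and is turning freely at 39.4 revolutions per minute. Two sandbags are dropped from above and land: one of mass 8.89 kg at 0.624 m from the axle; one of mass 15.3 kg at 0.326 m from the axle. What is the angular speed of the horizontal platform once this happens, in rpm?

ω_f ≈ 38.3 rpm

The added mass arrives with no angular momentum about the axle, and any external torque about the axle is negligible, so the system's angular momentum is conserved.
Added inertia Σmr² = (8.89)(0.624)² + (15.3)(0.326)² = 5.088 kg·m²; I_f = 177.0 + 5.088 = 182.1 kg·m².
ω_f = I_p ω_i / I_f = (177.0)(39.4) / 182.1 = 38.30 rpm.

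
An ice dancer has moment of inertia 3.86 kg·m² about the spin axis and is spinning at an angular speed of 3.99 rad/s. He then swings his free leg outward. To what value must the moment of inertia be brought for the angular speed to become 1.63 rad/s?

Angular momentum about the spin axis is conserved since the torque about it is zero.
I₂ = I₁ω₁ / ω₂ = (3.86)(3.99) / (1.63) = 9.449 kg·m².

I₂ ≈ 9.45 kg·m²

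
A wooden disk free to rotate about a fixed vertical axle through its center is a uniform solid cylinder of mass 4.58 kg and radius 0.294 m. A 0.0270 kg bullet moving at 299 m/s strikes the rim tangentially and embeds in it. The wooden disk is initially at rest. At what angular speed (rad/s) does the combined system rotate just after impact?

About the axle the impulsive forces during the collision are internal, so angular momentum about that axis is conserved.
I_p = ½(4.58)(0.294)² = 0.1979 kg·m². Taking the sense of the bullet's angular momentum as positive, L_{bullet} = m v R = (0.0270)(299)(0.294) = 2.373 kg·m²/s.
L_i = 0 + 2.373 = 2.373 kg·m²/s.
After sticking, I_f = I_p + m R² = 0.1979 + (0.0270)(0.294)² = 0.2003 kg·m².
ω_f = L_i / I_f = 2.373 / 0.2003 = 11.85 rad/s.

|ω_f| ≈ 11.9 rad/s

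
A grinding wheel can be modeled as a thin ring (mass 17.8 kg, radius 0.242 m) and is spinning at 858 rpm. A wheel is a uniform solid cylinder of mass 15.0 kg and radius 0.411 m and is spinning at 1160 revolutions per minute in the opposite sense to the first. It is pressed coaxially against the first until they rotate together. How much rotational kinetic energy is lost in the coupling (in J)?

No external torque acts about the common axis, so total angular momentum is conserved.
Moments of inertia: I_A = (17.8)(0.242)² = 1.042 kg·m²; I_B = ½(15.0)(0.411)² = 1.267 kg·m².
Taking A's sense as positive: L = (1.042)(858) − (1.267)(1160) = -575.2 kg·m²·rpm.
Combined I = 1.042 + 1.267 = 2.309 kg·m².
ω_f = L / I = -575.2 / 2.309 = -249.1 rpm.
KE_i = ½ΣIω² = 13560 J; KE_f = ½(2.309)(26.08)² = 785.6 J.

ΔKE lost ≈ 12800 J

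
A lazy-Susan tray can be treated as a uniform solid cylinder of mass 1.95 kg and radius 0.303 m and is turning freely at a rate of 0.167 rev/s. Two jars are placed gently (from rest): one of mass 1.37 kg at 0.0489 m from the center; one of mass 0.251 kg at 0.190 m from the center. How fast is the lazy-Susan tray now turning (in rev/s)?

The added mass arrives with no angular momentum about the center, and any external torque about the center is negligible, so the system's angular momentum is conserved.
I_p = ½(1.95)(0.303)² = 0.08951 kg·m².
Added inertia Σmr² = (1.37)(0.0489)² + (0.251)(0.190)² = 0.01234 kg·m²; I_f = 0.08951 + 0.01234 = 0.1019 kg·m².
ω_f = I_p ω_i / I_f = (0.08951)(0.167) / 0.1019 = 0.1468 rev/s.

ω_f ≈ 0.147 rev/s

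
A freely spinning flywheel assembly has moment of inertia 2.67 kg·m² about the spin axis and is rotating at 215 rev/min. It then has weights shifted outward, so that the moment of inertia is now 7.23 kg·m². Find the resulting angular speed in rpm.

ω₂ ≈ 79.4 rpm

Angular momentum about the spin axis is conserved since the torque about it is zero.
ω₂ = I₁ω₁ / I₂ = (2.670)(215 rpm) / (7.230) = 79.40 rpm.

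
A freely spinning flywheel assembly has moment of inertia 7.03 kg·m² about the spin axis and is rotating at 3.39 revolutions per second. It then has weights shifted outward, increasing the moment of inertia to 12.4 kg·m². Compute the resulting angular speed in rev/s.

ω₂ ≈ 1.92 rev/s

No external torque acts about the spin axis, so angular momentum is conserved.
ω₂ = I₁ω₁ / I₂ = (7.030)(3.39 rev/s) / (12.40) = 1.922 rev/s.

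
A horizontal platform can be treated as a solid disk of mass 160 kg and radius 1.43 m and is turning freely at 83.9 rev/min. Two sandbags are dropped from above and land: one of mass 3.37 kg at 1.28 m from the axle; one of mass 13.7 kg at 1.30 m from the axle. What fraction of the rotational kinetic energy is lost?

fraction ≈ 0.149

The added mass arrives with no angular momentum about the axle, and any external torque about the axle is negligible, so the system's angular momentum is conserved.
I_p = ½(160)(1.43)² = 163.6 kg·m².
Added inertia Σmr² = (3.37)(1.28)² + (13.7)(1.30)² = 28.67 kg·m²; I_f = 163.6 + 28.67 = 192.3 kg·m².
ω_f = I_p ω_i / I_f = (163.6)(83.9) / 192.3 = 71.39 rpm.
KE_i = ½(163.6)(8.786 rad/s)² = 6314 J; KE_f = ½(192.3)(7.476)² = 5372 J.
Fraction lost = 0.1491.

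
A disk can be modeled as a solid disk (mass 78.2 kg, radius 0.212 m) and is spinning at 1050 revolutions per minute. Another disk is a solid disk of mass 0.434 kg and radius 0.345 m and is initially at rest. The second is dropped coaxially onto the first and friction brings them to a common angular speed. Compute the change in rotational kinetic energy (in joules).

ΔKE ≈ -154 J

No external torque acts about the common axis, so total angular momentum is conserved.
Moments of inertia: I_A = ½(78.2)(0.212)² = 1.757 kg·m²; I_B = ½(0.434)(0.345)² = 0.02583 kg·m².
Taking A's sense as positive: L = (1.757)(1050) = 1845 kg·m²·rpm.
Combined I = 1.757 + 0.02583 = 1.783 kg·m².
ω_f = L / I = 1845 / 1.783 = 1035 rpm.
KE_i = ½ΣIω² = 10620 J; KE_f = ½(1.783)(108.4)² = 10470 J.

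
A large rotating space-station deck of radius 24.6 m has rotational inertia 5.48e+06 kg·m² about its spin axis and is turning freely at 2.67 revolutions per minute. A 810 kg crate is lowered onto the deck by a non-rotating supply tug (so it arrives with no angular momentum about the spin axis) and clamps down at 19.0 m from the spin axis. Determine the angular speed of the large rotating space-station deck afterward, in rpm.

No external torque acts about the spin axis; L_before = L_after.
Added inertia Σmr² = (810)(19.0)² = 2.924e+05 kg·m²; I_f = 5.480e+06 + 2.924e+05 = 5.772e+06 kg·m².
ω_f = I_p ω_i / I_f = (5.480e+06)(2.67) / 5.772e+06 = 2.535 rpm.

ω_f ≈ 2.53 rpm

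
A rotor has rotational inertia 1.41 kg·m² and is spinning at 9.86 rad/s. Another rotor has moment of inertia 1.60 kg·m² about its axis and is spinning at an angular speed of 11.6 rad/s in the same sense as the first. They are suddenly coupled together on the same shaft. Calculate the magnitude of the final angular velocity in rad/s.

|ω_f| ≈ 10.8 rad/s

The coupling torques are internal; angular momentum about the shared axis is conserved.
Taking A's sense as positive: L = (1.410)(9.86) + (1.600)(11.6) = 32.46 kg·m²·rad/s.
Combined I = 1.410 + 1.600 = 3.010 kg·m².
ω_f = L / I = 32.46 / 3.010 = 10.78 rad/s.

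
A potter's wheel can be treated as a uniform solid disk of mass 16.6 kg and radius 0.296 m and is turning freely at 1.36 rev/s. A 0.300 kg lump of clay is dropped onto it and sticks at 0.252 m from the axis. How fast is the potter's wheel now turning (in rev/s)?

The added mass arrives with no angular momentum about the axis, and any external torque about the axis is negligible, so the system's angular momentum is conserved.
I_p = ½(16.6)(0.296)² = 0.7272 kg·m².
Added inertia Σmr² = (0.300)(0.252)² = 0.01905 kg·m²; I_f = 0.7272 + 0.01905 = 0.7463 kg·m².
ω_f = I_p ω_i / I_f = (0.7272)(1.36) / 0.7463 = 1.325 rev/s.

ω_f ≈ 1.33 rev/s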